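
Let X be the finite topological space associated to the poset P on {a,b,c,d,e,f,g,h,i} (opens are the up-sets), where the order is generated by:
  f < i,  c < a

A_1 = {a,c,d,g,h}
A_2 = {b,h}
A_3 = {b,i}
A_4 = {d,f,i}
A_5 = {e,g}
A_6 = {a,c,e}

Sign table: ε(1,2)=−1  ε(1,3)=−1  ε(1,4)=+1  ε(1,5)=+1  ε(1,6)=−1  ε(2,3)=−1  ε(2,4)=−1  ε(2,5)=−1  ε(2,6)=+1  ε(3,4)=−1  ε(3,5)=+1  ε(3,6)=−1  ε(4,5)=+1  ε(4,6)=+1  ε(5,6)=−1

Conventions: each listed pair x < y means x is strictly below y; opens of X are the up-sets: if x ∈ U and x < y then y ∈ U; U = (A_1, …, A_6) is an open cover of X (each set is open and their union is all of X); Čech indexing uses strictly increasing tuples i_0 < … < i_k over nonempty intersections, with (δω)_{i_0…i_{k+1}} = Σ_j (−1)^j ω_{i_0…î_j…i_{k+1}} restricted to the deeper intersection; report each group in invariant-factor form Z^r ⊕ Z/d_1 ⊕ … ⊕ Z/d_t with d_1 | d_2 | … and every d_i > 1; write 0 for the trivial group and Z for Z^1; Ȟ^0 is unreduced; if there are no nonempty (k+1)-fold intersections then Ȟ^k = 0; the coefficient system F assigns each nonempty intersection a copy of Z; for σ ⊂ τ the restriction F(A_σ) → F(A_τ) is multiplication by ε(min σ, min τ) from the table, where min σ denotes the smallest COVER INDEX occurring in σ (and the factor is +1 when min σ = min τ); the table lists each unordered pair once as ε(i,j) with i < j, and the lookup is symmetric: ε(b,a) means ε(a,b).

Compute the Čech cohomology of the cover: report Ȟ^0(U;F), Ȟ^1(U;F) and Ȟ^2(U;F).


Ȟ^0 = 0, Ȟ^1 = Z ⊕ Z/2 and Ȟ^2 = 0

intersection data:
  A12={h} A14={d} A15={g} A16={a,c} A23={b} A34={i} A56={e}
C dims 6,7; δ0: rk 6, SNF 1^5·2
Ȟ^0 = (6 − 6) − 0 = 0, so Ȟ^0 ≅ 0
Ȟ^1 = (7 − 0) − 6 = 1 plus torsion [2], so Ȟ^1 ≅ Z ⊕ Z/2
Ȟ^2 = (0 − 0) − 0 = 0, so Ȟ^2 ≅ 0


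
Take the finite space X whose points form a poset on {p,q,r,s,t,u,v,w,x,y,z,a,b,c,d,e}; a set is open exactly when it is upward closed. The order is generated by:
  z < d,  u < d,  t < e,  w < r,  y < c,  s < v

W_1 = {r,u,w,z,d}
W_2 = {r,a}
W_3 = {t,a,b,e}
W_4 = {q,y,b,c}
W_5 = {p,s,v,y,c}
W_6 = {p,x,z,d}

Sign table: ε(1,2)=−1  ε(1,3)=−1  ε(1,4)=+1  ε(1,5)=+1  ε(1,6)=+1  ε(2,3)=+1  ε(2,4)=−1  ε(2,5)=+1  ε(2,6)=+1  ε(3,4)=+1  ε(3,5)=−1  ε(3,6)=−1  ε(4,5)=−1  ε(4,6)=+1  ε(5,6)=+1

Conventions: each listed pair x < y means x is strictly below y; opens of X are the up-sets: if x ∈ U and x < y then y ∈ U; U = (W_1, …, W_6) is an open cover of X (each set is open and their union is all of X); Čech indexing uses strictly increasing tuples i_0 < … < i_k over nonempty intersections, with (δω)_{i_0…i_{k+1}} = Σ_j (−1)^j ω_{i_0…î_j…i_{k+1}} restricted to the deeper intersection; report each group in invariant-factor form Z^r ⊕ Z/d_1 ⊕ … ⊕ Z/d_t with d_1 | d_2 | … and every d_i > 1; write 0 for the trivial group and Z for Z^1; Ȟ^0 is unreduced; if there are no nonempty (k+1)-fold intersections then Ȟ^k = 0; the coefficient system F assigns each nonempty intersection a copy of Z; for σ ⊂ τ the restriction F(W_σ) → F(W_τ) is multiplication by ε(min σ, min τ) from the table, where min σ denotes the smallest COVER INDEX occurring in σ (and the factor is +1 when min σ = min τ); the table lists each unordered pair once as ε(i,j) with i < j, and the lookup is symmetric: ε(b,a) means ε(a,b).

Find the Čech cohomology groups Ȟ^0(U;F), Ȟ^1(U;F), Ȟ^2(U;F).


nerve of the cover:
  W12={r} W16={z,d} W23={a} W34={b} W45={y,c} W56={p}
C dims 6,6; δ0: rk 5, SNF 1^5
Ȟ^0 = (6 − 5) − 0 = 1, so Ȟ^0 ≅ Z
Ȟ^1 = (6 − 0) − 5 = 1, so Ȟ^1 ≅ Z
Ȟ^2 = (0 − 0) − 0 = 0, so Ȟ^2 ≅ 0

Ȟ^0(U;F) ≅ Z, Ȟ^1(U;F) ≅ Z, Ȟ^2(U;F) ≅ 0


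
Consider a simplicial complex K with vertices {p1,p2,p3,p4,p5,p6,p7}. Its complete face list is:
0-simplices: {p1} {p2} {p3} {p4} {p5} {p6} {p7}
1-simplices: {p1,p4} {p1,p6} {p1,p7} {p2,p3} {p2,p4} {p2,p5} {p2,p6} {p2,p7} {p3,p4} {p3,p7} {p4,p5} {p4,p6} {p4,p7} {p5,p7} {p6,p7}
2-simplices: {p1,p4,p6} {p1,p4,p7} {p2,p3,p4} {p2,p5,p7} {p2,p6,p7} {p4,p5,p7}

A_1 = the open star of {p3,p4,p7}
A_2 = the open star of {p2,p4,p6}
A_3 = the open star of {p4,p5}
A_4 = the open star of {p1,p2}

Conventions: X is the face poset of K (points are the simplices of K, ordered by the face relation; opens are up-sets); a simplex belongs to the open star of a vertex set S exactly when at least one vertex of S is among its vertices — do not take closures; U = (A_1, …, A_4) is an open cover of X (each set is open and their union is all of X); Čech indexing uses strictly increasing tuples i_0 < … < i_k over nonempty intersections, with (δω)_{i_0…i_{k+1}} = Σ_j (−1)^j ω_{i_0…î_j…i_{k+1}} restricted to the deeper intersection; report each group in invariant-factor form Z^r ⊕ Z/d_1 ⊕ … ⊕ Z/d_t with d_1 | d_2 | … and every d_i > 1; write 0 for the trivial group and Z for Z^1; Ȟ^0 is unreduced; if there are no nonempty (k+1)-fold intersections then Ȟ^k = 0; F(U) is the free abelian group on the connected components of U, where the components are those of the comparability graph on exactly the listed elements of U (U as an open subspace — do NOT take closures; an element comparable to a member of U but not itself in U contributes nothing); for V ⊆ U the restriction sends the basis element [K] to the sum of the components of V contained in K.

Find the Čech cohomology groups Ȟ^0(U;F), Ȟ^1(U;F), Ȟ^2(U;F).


cover nerve:
  A1={{p3},{p4},{p7},{p1,p4},{p1,p7},{p2,p3},{p2,p4},{p2,p7},{p3,p4},{p3,p7},{p4,p5},{p4,p6},{p4,p7},{p5,p7},{p6,p7},{p1,p4,p6},{p1,p4,p7},{p2,p3,p4},{p2,p5,p7},{p2,p6,p7},{p4,p5,p7}} A2={{p2},{p4},{p6},{p1,p4},{p1,p6},{p2,p3},{p2,p4},{p2,p5},{p2,p6},{p2,p7},{p3,p4},{p4,p5},{p4,p6},{p4,p7},{p6,p7},{p1,p4,p6},{p1,p4,p7},{p2,p3,p4},{p2,p5,p7},{p2,p6,p7},{p4,p5,p7}} A3={{p4},{p5},{p1,p4},{p2,p4},{p2,p5},{p3,p4},{p4,p5},{p4,p6},{p4,p7},{p5,p7},{p1,p4,p6},{p1,p4,p7},{p2,p3,p4},{p2,p5,p7},{p4,p5,p7}} A4={{p1},{p2},{p1,p4},{p1,p6},{p1,p7},{p2,p3},{p2,p4},{p2,p5},{p2,p6},{p2,p7},{p1,p4,p6},{p1,p4,p7},{p2,p3,p4},{p2,p5,p7},{p2,p6,p7}}
  A12={{p4},{p1,p4},{p2,p3},{p2,p4},{p2,p7},{p3,p4},{p4,p5},{p4,p6},{p4,p7},{p6,p7},{p1,p4,p6},{p1,p4,p7},{p2,p3,p4},{p2,p5,p7},{p2,p6,p7},{p4,p5,p7}} A13={{p4},{p1,p4},{p2,p4},{p3,p4},{p4,p5},{p4,p6},{p4,p7},{p5,p7},{p1,p4,p6},{p1,p4,p7},{p2,p3,p4},{p2,p5,p7},{p4,p5,p7}} A14={{p1,p4},{p1,p7},{p2,p3},{p2,p4},{p2,p7},{p1,p4,p6},{p1,p4,p7},{p2,p3,p4},{p2,p5,p7},{p2,p6,p7}} A23={{p4},{p1,p4},{p2,p4},{p2,p5},{p3,p4},{p4,p5},{p4,p6},{p4,p7},{p1,p4,p6},{p1,p4,p7},{p2,p3,p4},{p2,p5,p7},{p4,p5,p7}} A24={{p2},{p1,p4},{p1,p6},{p2,p3},{p2,p4},{p2,p5},{p2,p6},{p2,p7},{p1,p4,p6},{p1,p4,p7},{p2,p3,p4},{p2,p5,p7},{p2,p6,p7}} A34={{p1,p4},{p2,p4},{p2,p5},{p1,p4,p6},{p1,p4,p7},{p2,p3,p4},{p2,p5,p7}}
  A123={{p4},{p1,p4},{p2,p4},{p3,p4},{p4,p5},{p4,p6},{p4,p7},{p1,p4,p6},{p1,p4,p7},{p2,p3,p4},{p2,p5,p7},{p4,p5,p7}} A124={{p1,p4},{p2,p3},{p2,p4},{p2,p7},{p1,p4,p6},{p1,p4,p7},{p2,p3,p4},{p2,p5,p7},{p2,p6,p7}} A134={{p1,p4},{p2,p4},{p1,p4,p6},{p1,p4,p7},{p2,p3,p4},{p2,p5,p7}} A234={{p1,p4},{p2,p4},{p2,p5},{p1,p4,p6},{p1,p4,p7},{p2,p3,p4},{p2,p5,p7}}
  A1234={{p1,p4},{p2,p4},{p1,p4,p6},{p1,p4,p7},{p2,p3,p4},{p2,p5,p7}}
components per intersection:
  A1: {{p3},{p4},{p7},{p1,p4},{p1,p7},{p2,p3},{p2,p4},{p2,p7},{p3,p4},{p3,p7},{p4,p5},{p4,p6},{p4,p7},{p5,p7},{p6,p7},{p1,p4,p6},{p1,p4,p7},{p2,p3,p4},{p2,p5,p7},{p2,p6,p7},{p4,p5,p7}}
  A2: {{p2},{p4},{p6},{p1,p4},{p1,p6},{p2,p3},{p2,p4},{p2,p5},{p2,p6},{p2,p7},{p3,p4},{p4,p5},{p4,p6},{p4,p7},{p6,p7},{p1,p4,p6},{p1,p4,p7},{p2,p3,p4},{p2,p5,p7},{p2,p6,p7},{p4,p5,p7}}
  A3: {{p4},{p5},{p1,p4},{p2,p4},{p2,p5},{p3,p4},{p4,p5},{p4,p6},{p4,p7},{p5,p7},{p1,p4,p6},{p1,p4,p7},{p2,p3,p4},{p2,p5,p7},{p4,p5,p7}}
  A4: {{p1},{p1,p4},{p1,p6},{p1,p7},{p1,p4,p6},{p1,p4,p7}} {{p2},{p2,p3},{p2,p4},{p2,p5},{p2,p6},{p2,p7},{p2,p3,p4},{p2,p5,p7},{p2,p6,p7}}
  A12: {{p4},{p1,p4},{p2,p3},{p2,p4},{p3,p4},{p4,p5},{p4,p6},{p4,p7},{p1,p4,p6},{p1,p4,p7},{p2,p3,p4},{p4,p5,p7}} {{p2,p7},{p6,p7},{p2,p5,p7},{p2,p6,p7}}
  A13: {{p4},{p1,p4},{p2,p4},{p3,p4},{p4,p5},{p4,p6},{p4,p7},{p5,p7},{p1,p4,p6},{p1,p4,p7},{p2,p3,p4},{p2,p5,p7},{p4,p5,p7}}
  A14: {{p1,p4},{p1,p7},{p1,p4,p6},{p1,p4,p7}} {{p2,p3},{p2,p4},{p2,p3,p4}} {{p2,p7},{p2,p5,p7},{p2,p6,p7}}
  A23: {{p4},{p1,p4},{p2,p4},{p3,p4},{p4,p5},{p4,p6},{p4,p7},{p1,p4,p6},{p1,p4,p7},{p2,p3,p4},{p4,p5,p7}} {{p2,p5},{p2,p5,p7}}
  A24: {{p2},{p2,p3},{p2,p4},{p2,p5},{p2,p6},{p2,p7},{p2,p3,p4},{p2,p5,p7},{p2,p6,p7}} {{p1,p4},{p1,p6},{p1,p4,p6},{p1,p4,p7}}
  A34: {{p1,p4},{p1,p4,p6},{p1,p4,p7}} {{p2,p4},{p2,p3,p4}} {{p2,p5},{p2,p5,p7}}
  A123: {{p4},{p1,p4},{p2,p4},{p3,p4},{p4,p5},{p4,p6},{p4,p7},{p1,p4,p6},{p1,p4,p7},{p2,p3,p4},{p4,p5,p7}} {{p2,p5,p7}}
  A124: {{p1,p4},{p1,p4,p6},{p1,p4,p7}} {{p2,p3},{p2,p4},{p2,p3,p4}} {{p2,p7},{p2,p5,p7},{p2,p6,p7}}
  A134: {{p1,p4},{p1,p4,p6},{p1,p4,p7}} {{p2,p4},{p2,p3,p4}} {{p2,p5,p7}}
  A234: {{p1,p4},{p1,p4,p6},{p1,p4,p7}} {{p2,p4},{p2,p3,p4}} {{p2,p5},{p2,p5,p7}}
  A1234: {{p1,p4},{p1,p4,p6},{p1,p4,p7}} {{p2,p4},{p2,p3,p4}} {{p2,p5,p7}}
C dims 5,13,11,3; δ0: rk 4, SNF 1^4; δ1: rk 8, SNF 1^8; δ2: rk 3, SNF 1^3
Ȟ^0: (5−4)−0=1 ⇒ Z
Ȟ^1: (13−8)−4=1 ⇒ Z
Ȟ^2: (11−3)−8=0 ⇒ 0

Ȟ^0(U;F) ≅ Z, Ȟ^1(U;F) ≅ Z, Ȟ^2(U;F) ≅ 0


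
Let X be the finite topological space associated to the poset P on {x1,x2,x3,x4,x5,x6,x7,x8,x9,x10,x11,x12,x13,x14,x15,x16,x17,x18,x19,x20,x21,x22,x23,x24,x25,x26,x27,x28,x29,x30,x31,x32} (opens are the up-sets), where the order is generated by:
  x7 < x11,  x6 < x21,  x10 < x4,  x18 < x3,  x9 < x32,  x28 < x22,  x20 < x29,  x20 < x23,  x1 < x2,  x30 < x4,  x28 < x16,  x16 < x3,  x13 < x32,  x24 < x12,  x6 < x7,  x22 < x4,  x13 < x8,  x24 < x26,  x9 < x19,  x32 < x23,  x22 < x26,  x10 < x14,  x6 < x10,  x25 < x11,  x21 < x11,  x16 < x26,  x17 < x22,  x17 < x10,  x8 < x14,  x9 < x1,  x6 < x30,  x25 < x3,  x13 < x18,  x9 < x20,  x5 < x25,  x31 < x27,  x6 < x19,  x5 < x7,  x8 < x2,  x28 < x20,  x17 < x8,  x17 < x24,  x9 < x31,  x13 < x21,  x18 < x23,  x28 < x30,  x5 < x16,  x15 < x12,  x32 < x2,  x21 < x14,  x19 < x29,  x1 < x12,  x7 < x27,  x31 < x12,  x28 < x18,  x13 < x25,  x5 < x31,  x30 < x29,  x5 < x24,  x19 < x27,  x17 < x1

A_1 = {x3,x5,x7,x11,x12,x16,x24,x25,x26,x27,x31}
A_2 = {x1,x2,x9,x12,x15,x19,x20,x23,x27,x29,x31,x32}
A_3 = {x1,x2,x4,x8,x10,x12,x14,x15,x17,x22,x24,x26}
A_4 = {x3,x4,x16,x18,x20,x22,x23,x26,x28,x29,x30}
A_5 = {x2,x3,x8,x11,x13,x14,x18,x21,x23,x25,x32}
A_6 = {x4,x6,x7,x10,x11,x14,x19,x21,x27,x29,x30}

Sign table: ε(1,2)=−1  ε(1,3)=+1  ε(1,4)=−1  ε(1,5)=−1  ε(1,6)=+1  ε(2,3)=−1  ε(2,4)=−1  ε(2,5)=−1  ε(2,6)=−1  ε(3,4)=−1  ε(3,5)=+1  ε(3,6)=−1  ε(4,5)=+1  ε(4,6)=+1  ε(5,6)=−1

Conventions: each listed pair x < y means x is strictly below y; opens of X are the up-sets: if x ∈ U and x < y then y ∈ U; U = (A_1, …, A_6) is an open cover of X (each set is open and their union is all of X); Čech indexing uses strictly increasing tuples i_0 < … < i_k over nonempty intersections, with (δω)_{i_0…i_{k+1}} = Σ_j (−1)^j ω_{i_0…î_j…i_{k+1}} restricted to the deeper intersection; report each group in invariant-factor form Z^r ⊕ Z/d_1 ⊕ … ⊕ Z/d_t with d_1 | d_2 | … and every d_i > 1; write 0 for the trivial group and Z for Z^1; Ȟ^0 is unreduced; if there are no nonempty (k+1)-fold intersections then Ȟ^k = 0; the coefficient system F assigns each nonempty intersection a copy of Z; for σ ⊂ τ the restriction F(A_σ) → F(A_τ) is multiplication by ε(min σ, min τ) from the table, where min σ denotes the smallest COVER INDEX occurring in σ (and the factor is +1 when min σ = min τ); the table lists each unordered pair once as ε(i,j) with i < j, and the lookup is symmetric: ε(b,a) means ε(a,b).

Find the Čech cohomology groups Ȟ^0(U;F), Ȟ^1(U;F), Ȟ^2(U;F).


intersection data:
  A12={x12,x27,x31} A13={x12,x24,x26} A14={x3,x16,x26} A15={x3,x11,x25} A16={x7,x11,x27} A23={x1,x2,x12,x15} A24={x20,x23,x29} A25={x2,x23,x32} A26={x19,x27,x29} A34={x4,x22,x26} A35={x2,x8,x14} A36={x4,x10,x14} A45={x3,x18,x23} A46={x4,x29,x30} A56={x11,x14,x21}
  A123={x12} A126={x27} A134={x26} A145={x3} A156={x11} A235={x2} A245={x23} A246={x29} A346={x4} A356={x14}
C dims 6,15,10; δ0: rk 6, SNF 1^5·2; δ1: rk 9, SNF 1^9
Ȟ^0 = (6 − 6) − 0 = 0, so Ȟ^0 ≅ 0
Ȟ^1 = (15 − 9) − 6 = 0 plus torsion [2], so Ȟ^1 ≅ Z/2
Ȟ^2 = (10 − 0) − 9 = 1, so Ȟ^2 ≅ Z

Ȟ^0 ≅ 0, Ȟ^1 ≅ Z/2 and Ȟ^2 ≅ Z


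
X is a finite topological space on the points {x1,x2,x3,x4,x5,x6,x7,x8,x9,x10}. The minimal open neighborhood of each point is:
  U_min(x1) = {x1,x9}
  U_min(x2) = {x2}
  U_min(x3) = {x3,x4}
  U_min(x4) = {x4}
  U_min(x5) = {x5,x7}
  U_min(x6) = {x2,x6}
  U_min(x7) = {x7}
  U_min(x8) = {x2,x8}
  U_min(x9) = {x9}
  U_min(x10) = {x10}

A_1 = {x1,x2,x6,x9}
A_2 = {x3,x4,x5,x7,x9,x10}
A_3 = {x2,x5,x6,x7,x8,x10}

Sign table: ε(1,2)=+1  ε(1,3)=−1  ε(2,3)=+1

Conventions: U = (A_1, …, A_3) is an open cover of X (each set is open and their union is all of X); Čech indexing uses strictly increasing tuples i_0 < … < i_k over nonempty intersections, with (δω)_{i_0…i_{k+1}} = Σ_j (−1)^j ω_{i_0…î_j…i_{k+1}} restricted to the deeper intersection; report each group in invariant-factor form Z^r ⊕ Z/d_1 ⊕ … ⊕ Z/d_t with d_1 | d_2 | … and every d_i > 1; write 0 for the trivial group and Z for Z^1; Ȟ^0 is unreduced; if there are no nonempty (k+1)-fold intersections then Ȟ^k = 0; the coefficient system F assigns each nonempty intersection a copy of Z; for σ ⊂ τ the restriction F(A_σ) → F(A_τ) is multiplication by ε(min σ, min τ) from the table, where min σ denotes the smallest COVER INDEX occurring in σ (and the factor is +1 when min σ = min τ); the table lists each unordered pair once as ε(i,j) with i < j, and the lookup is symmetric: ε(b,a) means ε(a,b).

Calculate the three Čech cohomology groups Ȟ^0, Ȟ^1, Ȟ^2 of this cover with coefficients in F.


Ȟ^0 ≅ 0, Ȟ^1 ≅ Z/2 and Ȟ^2 ≅ 0

intersection data:
  A12={x9} A13={x2,x6} A23={x5,x7,x10}
C dims 3,3; δ0: rk 3, SNF 1^2·2
Ȟ^0 = (3 − 3) − 0 = 0, so Ȟ^0 ≅ 0
Ȟ^1 = (3 − 0) − 3 = 0 plus torsion [2], so Ȟ^1 ≅ Z/2
Ȟ^2 = (0 − 0) − 0 = 0, so Ȟ^2 ≅ 0


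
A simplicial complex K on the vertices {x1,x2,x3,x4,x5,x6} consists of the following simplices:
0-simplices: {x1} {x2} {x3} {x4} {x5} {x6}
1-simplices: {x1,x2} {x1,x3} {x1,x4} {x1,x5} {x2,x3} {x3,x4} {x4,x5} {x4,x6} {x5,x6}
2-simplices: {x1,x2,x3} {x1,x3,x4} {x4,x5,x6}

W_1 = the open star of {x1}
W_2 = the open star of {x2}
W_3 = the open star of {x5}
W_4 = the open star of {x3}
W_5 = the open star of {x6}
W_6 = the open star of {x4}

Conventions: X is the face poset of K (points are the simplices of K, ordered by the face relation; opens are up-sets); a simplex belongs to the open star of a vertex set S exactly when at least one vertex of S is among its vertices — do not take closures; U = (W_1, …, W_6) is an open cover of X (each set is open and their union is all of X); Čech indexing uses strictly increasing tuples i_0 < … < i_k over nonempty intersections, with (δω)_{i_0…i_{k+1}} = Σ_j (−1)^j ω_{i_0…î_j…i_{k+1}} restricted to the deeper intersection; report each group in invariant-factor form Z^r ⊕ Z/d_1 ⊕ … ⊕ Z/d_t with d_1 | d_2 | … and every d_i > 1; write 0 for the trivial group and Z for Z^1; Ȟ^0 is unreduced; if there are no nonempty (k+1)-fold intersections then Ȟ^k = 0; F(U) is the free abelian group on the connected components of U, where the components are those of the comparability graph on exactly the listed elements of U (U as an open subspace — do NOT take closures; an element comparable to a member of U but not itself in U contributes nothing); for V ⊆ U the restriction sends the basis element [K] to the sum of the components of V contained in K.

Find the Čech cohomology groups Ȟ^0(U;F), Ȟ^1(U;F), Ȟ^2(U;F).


cover nerve:
  W1={{x1},{x1,x2},{x1,x3},{x1,x4},{x1,x5},{x1,x2,x3},{x1,x3,x4}} W2={{x2},{x1,x2},{x2,x3},{x1,x2,x3}} W3={{x5},{x1,x5},{x4,x5},{x5,x6},{x4,x5,x6}} W4={{x3},{x1,x3},{x2,x3},{x3,x4},{x1,x2,x3},{x1,x3,x4}} W5={{x6},{x4,x6},{x5,x6},{x4,x5,x6}} W6={{x4},{x1,x4},{x3,x4},{x4,x5},{x4,x6},{x1,x3,x4},{x4,x5,x6}}
  W12={{x1,x2},{x1,x2,x3}} W13={{x1,x5}} W14={{x1,x3},{x1,x2,x3},{x1,x3,x4}} W16={{x1,x4},{x1,x3,x4}} W24={{x2,x3},{x1,x2,x3}} W35={{x5,x6},{x4,x5,x6}} W36={{x4,x5},{x4,x5,x6}} W46={{x3,x4},{x1,x3,x4}} W56={{x4,x6},{x4,x5,x6}}
  W124={{x1,x2,x3}} W146={{x1,x3,x4}} W356={{x4,x5,x6}}
components per intersection:
  W1: {{x1},{x1,x2},{x1,x3},{x1,x4},{x1,x5},{x1,x2,x3},{x1,x3,x4}}
  W2: {{x2},{x1,x2},{x2,x3},{x1,x2,x3}}
  W3: {{x5},{x1,x5},{x4,x5},{x5,x6},{x4,x5,x6}}
  W4: {{x3},{x1,x3},{x2,x3},{x3,x4},{x1,x2,x3},{x1,x3,x4}}
  W5: {{x6},{x4,x6},{x5,x6},{x4,x5,x6}}
  W6: {{x4},{x1,x4},{x3,x4},{x4,x5},{x4,x6},{x1,x3,x4},{x4,x5,x6}}
  W12: {{x1,x2},{x1,x2,x3}}
  W13: {{x1,x5}}
  W14: {{x1,x3},{x1,x2,x3},{x1,x3,x4}}
  W16: {{x1,x4},{x1,x3,x4}}
  W24: {{x2,x3},{x1,x2,x3}}
  W35: {{x5,x6},{x4,x5,x6}}
  W36: {{x4,x5},{x4,x5,x6}}
  W46: {{x3,x4},{x1,x3,x4}}
  W56: {{x4,x6},{x4,x5,x6}}
  W124: {{x1,x2,x3}}
  W146: {{x1,x3,x4}}
  W356: {{x4,x5,x6}}
C dims 6,9,3; δ0: rk 5, SNF 1^5; δ1: rk 3, SNF 1^3
Ȟ^0: (6−5)−0=1 ⇒ Z
Ȟ^1: (9−3)−5=1 ⇒ Z
Ȟ^2: (3−0)−3=0 ⇒ 0

Ȟ^0 = Z; Ȟ^1 = Z; Ȟ^2 = 0


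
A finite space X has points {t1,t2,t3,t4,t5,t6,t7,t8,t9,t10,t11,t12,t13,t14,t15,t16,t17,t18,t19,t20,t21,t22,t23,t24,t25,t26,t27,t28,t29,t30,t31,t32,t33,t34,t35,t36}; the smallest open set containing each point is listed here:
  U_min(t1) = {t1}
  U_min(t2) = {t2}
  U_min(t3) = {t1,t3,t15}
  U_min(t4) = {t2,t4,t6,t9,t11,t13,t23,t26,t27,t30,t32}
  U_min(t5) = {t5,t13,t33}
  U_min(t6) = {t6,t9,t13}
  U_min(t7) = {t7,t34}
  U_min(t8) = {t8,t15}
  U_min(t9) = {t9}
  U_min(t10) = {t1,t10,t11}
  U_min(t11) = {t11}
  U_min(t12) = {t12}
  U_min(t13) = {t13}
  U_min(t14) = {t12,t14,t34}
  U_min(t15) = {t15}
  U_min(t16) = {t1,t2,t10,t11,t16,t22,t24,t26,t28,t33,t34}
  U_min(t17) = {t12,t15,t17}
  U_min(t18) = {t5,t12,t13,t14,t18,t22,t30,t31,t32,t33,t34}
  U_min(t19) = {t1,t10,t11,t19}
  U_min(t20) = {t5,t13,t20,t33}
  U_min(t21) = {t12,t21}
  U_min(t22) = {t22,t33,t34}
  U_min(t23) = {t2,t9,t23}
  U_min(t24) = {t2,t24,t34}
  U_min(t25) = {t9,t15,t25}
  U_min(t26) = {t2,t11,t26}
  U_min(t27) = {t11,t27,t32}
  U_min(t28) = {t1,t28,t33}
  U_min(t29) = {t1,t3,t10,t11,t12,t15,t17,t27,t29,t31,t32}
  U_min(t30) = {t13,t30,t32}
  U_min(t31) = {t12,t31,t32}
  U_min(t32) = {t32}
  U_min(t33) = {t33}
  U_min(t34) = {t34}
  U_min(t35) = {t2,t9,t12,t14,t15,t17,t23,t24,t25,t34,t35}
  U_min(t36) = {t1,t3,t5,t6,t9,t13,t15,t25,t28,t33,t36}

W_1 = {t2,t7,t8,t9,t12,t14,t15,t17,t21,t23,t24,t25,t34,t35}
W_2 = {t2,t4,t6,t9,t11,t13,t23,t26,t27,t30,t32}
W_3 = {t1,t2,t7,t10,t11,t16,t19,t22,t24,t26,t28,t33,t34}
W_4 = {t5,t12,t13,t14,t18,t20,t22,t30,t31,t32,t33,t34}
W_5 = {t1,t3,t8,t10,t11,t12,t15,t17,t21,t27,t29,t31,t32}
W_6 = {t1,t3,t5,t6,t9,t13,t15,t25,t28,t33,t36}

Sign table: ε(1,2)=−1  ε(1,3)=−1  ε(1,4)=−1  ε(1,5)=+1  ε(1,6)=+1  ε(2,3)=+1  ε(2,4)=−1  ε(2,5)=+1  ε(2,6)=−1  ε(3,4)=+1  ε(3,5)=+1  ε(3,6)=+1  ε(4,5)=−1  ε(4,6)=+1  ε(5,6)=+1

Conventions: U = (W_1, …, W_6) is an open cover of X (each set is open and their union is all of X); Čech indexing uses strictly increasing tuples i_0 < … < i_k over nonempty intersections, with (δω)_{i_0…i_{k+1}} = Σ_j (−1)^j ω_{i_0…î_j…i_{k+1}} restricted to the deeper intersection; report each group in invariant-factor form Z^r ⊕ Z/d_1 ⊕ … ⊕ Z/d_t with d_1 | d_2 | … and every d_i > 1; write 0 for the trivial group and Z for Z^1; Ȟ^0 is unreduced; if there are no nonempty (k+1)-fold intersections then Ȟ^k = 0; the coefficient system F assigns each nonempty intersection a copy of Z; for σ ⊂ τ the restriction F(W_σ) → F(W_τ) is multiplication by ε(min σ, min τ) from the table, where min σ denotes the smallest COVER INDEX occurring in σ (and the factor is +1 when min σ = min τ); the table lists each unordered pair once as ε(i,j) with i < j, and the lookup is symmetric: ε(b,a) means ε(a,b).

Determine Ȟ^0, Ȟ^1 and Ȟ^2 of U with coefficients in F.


Ȟ^0(U;F) ≅ 0, Ȟ^1(U;F) ≅ Z/2, Ȟ^2(U;F) ≅ Z

nerve of the cover:
  W12={t2,t9,t23} W13={t2,t7,t24,t34} W14={t12,t14,t34} W15={t8,t12,t15,t17,t21} W16={t9,t15,t25} W23={t2,t11,t26} W24={t13,t30,t32} W25={t11,t27,t32} W26={t6,t9,t13} W34={t22,t33,t34} W35={t1,t10,t11} W36={t1,t28,t33} W45={t12,t31,t32} W46={t5,t13,t33} W56={t1,t3,t15}
  W123={t2} W126={t9} W134={t34} W145={t12} W156={t15} W235={t11} W245={t32} W246={t13} W346={t33} W356={t1}
C dims 6,15,10; δ0: rk 6, SNF 1^5·2; δ1: rk 9, SNF 1^9
Ȟ^0 = (6 − 6) − 0 = 0, so Ȟ^0 ≅ 0
Ȟ^1 = (15 − 9) − 6 = 0 plus torsion [2], so Ȟ^1 ≅ Z/2
Ȟ^2 = (10 − 0) − 9 = 1, so Ȟ^2 ≅ Z


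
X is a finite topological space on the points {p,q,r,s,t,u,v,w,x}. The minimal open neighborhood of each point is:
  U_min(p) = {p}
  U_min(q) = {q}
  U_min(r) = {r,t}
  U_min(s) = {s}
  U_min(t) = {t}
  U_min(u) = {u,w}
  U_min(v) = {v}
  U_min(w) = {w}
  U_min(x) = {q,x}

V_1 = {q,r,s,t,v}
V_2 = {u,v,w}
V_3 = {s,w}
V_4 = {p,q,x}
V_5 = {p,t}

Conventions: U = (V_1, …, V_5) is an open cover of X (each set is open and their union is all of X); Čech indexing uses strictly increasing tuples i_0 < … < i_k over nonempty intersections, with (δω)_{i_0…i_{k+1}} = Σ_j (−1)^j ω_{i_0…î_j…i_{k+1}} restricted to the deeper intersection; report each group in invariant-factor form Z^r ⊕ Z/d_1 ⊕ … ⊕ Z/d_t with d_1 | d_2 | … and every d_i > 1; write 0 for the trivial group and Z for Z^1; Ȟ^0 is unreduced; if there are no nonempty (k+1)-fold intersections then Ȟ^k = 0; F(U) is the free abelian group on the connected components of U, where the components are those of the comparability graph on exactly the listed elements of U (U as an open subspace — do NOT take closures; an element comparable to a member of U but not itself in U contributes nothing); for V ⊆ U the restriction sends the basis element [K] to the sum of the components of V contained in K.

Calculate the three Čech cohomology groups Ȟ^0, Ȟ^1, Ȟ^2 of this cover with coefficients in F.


intersection data:
  V12={v} V13={s} V14={q} V15={t} V23={w} V45={p}
components per intersection:
  V1: {q} {r,t} {s} {v}
  V2: {u,w} {v}
  V3: {s} {w}
  V4: {p} {q,x}
  V5: {p} {t}
  V12: {v}
  V13: {s}
  V14: {q}
  V15: {t}
  V23: {w}
  V45: {p}
C dims 12,6; δ0: rk 6, SNF 1^6
Ȟ^0 = (12 − 6) − 0 = 6, so Ȟ^0 ≅ Z^6
Ȟ^1 = (6 − 0) − 6 = 0, so Ȟ^1 ≅ 0
Ȟ^2 = (0 − 0) − 0 = 0, so Ȟ^2 ≅ 0

Ȟ^0 ≅ Z^6, Ȟ^1 ≅ 0, Ȟ^2 ≅ 0


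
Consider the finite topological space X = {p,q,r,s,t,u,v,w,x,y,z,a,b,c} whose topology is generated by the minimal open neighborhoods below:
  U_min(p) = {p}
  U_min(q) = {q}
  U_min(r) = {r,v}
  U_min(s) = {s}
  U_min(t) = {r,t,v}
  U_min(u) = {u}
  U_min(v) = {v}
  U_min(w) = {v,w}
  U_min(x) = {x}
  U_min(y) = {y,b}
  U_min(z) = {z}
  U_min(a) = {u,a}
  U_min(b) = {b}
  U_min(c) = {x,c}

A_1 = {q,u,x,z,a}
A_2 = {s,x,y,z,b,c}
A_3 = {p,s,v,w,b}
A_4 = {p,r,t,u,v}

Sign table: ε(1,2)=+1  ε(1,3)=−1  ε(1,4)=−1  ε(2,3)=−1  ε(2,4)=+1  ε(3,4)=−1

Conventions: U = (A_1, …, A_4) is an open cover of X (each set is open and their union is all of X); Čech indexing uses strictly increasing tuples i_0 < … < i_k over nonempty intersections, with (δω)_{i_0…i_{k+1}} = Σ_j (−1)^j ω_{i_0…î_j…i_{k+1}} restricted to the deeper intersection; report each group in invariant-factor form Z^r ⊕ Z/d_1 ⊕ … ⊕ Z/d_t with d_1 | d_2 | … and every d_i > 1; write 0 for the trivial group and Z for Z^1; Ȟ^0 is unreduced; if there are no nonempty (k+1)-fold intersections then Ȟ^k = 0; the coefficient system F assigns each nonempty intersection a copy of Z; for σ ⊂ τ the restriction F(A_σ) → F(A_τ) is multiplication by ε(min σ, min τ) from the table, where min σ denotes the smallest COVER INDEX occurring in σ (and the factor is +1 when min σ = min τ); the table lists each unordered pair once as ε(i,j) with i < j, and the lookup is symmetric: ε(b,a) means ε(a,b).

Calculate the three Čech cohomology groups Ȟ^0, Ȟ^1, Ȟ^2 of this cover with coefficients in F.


Ȟ^0 ≅ 0, Ȟ^1 ≅ Z/2 and Ȟ^2 ≅ 0

nerve simplices:
  A12={x,z} A14={u} A23={s,b} A34={p,v}
C dims 4,4; δ0: rk 4, SNF 1^3·2
degree 0: 4−4−0 = 0 → Ȟ^0 ≅ 0
degree 1: 4−0−4 = 0 plus torsion [2] → Ȟ^1 ≅ Z/2
degree 2: 0−0−0 = 0 → Ȟ^2 ≅ 0


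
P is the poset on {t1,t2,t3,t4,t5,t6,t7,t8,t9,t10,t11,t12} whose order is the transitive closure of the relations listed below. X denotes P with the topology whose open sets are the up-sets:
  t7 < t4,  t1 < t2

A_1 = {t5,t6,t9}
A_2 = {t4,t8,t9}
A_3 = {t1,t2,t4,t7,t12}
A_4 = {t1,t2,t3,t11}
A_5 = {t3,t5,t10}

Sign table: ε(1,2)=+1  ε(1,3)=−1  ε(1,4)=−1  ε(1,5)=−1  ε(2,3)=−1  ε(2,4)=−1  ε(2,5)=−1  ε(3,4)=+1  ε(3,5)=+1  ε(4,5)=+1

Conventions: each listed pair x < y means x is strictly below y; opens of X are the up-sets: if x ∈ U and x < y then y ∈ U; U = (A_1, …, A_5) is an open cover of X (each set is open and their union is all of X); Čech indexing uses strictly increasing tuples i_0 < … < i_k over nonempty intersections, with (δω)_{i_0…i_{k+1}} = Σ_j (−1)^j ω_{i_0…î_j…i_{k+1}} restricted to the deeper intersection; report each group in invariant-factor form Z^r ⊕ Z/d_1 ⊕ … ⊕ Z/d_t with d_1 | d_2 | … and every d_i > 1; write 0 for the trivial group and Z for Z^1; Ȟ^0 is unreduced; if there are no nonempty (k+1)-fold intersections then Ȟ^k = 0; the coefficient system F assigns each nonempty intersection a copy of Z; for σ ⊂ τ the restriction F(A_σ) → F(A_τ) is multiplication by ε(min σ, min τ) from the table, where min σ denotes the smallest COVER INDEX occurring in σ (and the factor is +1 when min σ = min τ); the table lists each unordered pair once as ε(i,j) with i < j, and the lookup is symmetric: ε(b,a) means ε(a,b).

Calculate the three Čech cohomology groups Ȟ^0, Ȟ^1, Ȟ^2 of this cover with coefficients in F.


nonempty intersections:
  A12={t9} A15={t5} A23={t4} A34={t1,t2} A45={t3}
C dims 5,5; δ0: rk 4, SNF 1^4
Ȟ^0: (5−4)−0=1 ⇒ Z
Ȟ^1: (5−0)−4=1 ⇒ Z
Ȟ^2: (0−0)−0=0 ⇒ 0

Ȟ^0 = Z, Ȟ^1 = Z, Ȟ^2 = 0


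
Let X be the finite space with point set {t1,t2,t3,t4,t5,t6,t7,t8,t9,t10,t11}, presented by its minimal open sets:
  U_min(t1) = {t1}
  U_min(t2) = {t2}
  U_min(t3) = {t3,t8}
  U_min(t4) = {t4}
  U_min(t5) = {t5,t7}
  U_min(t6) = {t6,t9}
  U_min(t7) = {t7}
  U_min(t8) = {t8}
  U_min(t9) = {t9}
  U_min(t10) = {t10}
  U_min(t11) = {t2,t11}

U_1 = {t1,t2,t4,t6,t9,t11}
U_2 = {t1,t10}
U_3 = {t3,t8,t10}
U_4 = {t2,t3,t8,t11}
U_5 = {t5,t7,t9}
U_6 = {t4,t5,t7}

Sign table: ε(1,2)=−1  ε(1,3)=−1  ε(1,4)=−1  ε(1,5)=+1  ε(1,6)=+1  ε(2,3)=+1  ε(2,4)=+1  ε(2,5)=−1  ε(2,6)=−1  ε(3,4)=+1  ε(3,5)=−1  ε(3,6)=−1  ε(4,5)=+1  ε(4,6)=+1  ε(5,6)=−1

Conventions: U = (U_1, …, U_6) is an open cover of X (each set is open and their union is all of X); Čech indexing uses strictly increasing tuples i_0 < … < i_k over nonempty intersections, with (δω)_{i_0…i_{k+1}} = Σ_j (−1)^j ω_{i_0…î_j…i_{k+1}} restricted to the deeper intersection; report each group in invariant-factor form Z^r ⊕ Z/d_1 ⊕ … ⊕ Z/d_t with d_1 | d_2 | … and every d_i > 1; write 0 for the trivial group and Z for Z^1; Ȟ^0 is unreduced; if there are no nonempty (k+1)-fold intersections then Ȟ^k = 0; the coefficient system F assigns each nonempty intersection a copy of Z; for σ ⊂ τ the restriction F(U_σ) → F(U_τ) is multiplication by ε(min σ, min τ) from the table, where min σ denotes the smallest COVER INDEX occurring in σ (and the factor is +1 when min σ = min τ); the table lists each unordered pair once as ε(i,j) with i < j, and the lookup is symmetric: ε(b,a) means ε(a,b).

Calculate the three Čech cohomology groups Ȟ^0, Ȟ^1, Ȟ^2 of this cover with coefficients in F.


Ȟ^0 = 0; Ȟ^1 = Z ⊕ Z/2; Ȟ^2 = 0

nerve simplices:
  U12={t1} U14={t2,t11} U15={t9} U16={t4} U23={t10} U34={t3,t8} U56={t5,t7}
C dims 6,7; δ0: rk 6, SNF 1^5·2
degree 0: 6−6−0 = 0 → Ȟ^0 ≅ 0
degree 1: 7−0−6 = 1 plus torsion [2] → Ȟ^1 ≅ Z ⊕ Z/2
degree 2: 0−0−0 = 0 → Ȟ^2 ≅ 0


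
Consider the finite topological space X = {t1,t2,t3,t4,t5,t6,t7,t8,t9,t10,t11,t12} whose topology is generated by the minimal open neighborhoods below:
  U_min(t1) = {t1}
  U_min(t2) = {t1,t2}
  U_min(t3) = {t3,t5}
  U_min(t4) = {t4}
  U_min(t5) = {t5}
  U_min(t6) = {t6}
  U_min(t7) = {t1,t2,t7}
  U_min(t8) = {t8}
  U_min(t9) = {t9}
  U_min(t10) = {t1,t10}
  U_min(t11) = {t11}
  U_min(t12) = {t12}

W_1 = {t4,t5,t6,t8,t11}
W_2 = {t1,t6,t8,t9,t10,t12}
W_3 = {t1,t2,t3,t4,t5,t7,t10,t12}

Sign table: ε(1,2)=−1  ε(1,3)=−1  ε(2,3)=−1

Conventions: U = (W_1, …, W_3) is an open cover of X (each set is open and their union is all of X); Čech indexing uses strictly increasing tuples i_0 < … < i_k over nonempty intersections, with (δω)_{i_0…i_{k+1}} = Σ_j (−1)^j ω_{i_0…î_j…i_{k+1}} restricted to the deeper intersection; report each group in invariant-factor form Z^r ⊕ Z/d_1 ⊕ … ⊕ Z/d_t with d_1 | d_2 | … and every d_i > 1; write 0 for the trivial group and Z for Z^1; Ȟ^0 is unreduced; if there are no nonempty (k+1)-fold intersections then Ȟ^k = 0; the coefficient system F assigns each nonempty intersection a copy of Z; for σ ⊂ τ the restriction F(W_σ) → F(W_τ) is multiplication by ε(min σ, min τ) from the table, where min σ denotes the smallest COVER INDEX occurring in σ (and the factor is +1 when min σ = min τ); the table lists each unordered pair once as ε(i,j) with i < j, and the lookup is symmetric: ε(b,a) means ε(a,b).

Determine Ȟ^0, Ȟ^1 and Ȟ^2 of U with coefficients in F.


Ȟ^0(U;F) ≅ 0,  Ȟ^1(U;F) ≅ Z/2,  Ȟ^2(U;F) ≅ 0

intersection data:
  W12={t6,t8} W13={t4,t5} W23={t1,t10,t12}
C dims 3,3; δ0: rk 3, SNF 1^2·2
Ȟ^0 = (3 − 3) − 0 = 0, so Ȟ^0 ≅ 0
Ȟ^1 = (3 − 0) − 3 = 0 plus torsion [2], so Ȟ^1 ≅ Z/2
Ȟ^2 = (0 − 0) − 0 = 0, so Ȟ^2 ≅ 0


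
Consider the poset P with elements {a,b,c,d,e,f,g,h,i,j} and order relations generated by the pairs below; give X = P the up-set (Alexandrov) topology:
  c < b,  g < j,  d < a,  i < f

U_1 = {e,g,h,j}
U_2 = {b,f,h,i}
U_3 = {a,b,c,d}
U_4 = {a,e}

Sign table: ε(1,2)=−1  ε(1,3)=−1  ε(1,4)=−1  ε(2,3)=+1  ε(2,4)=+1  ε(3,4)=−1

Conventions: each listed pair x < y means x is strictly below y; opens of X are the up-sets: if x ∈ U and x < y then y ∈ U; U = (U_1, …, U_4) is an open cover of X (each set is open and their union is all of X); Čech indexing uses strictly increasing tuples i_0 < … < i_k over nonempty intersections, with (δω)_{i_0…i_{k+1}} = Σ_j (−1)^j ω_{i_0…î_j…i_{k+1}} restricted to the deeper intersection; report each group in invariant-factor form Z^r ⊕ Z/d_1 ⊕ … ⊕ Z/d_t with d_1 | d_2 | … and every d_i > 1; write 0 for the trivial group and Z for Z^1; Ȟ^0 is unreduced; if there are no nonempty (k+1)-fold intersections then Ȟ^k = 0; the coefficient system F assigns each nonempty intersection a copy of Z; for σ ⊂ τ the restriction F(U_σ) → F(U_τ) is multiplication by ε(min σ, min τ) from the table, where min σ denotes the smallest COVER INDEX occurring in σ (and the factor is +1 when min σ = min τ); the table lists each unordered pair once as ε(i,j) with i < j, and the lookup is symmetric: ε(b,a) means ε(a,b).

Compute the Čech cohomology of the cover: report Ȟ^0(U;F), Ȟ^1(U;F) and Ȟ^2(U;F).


nonempty overlaps:
  U12={h} U14={e} U23={b} U34={a}
C dims 4,4; δ0: rk 4, SNF 1^3·2
degree 0: 4−4−0 = 0 → Ȟ^0 ≅ 0
degree 1: 4−0−4 = 0 plus torsion [2] → Ȟ^1 ≅ Z/2
degree 2: 0−0−0 = 0 → Ȟ^2 ≅ 0

Ȟ^0 ≅ 0; Ȟ^1 ≅ Z/2; Ȟ^2 ≅ 0


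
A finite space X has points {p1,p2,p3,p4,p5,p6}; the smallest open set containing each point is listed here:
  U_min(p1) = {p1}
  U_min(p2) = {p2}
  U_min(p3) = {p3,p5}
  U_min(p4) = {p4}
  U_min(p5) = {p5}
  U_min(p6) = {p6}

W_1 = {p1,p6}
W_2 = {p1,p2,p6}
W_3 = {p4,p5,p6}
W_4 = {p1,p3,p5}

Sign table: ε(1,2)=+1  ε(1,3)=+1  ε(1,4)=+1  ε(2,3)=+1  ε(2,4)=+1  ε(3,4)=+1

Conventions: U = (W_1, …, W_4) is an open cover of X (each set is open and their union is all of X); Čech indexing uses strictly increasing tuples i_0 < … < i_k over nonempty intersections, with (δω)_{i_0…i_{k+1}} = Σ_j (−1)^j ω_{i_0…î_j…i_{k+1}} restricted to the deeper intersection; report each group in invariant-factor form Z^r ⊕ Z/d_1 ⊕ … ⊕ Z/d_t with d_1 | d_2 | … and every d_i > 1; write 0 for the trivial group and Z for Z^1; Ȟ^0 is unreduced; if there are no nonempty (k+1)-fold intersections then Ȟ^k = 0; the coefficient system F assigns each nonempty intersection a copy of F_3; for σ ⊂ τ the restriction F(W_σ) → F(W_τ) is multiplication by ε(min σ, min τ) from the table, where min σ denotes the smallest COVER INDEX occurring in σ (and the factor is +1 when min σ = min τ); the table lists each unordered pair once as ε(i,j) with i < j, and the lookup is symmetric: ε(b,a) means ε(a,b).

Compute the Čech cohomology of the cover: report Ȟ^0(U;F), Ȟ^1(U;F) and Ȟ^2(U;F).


Ȟ^0 = Z/3, Ȟ^1 = Z/3, Ȟ^2 = 0

nonempty intersections:
  W12={p1,p6} W13={p6} W14={p1} W23={p6} W24={p1} W34={p5}
  W123={p6} W124={p1}
C dims 4,6,2; δ0: rk_F3 3; δ1: rk_F3 2
Ȟ^0: (4−3)−0=1 ⇒ Z/3
Ȟ^1: (6−2)−3=1 ⇒ Z/3
Ȟ^2: (2−0)−2=0 ⇒ 0


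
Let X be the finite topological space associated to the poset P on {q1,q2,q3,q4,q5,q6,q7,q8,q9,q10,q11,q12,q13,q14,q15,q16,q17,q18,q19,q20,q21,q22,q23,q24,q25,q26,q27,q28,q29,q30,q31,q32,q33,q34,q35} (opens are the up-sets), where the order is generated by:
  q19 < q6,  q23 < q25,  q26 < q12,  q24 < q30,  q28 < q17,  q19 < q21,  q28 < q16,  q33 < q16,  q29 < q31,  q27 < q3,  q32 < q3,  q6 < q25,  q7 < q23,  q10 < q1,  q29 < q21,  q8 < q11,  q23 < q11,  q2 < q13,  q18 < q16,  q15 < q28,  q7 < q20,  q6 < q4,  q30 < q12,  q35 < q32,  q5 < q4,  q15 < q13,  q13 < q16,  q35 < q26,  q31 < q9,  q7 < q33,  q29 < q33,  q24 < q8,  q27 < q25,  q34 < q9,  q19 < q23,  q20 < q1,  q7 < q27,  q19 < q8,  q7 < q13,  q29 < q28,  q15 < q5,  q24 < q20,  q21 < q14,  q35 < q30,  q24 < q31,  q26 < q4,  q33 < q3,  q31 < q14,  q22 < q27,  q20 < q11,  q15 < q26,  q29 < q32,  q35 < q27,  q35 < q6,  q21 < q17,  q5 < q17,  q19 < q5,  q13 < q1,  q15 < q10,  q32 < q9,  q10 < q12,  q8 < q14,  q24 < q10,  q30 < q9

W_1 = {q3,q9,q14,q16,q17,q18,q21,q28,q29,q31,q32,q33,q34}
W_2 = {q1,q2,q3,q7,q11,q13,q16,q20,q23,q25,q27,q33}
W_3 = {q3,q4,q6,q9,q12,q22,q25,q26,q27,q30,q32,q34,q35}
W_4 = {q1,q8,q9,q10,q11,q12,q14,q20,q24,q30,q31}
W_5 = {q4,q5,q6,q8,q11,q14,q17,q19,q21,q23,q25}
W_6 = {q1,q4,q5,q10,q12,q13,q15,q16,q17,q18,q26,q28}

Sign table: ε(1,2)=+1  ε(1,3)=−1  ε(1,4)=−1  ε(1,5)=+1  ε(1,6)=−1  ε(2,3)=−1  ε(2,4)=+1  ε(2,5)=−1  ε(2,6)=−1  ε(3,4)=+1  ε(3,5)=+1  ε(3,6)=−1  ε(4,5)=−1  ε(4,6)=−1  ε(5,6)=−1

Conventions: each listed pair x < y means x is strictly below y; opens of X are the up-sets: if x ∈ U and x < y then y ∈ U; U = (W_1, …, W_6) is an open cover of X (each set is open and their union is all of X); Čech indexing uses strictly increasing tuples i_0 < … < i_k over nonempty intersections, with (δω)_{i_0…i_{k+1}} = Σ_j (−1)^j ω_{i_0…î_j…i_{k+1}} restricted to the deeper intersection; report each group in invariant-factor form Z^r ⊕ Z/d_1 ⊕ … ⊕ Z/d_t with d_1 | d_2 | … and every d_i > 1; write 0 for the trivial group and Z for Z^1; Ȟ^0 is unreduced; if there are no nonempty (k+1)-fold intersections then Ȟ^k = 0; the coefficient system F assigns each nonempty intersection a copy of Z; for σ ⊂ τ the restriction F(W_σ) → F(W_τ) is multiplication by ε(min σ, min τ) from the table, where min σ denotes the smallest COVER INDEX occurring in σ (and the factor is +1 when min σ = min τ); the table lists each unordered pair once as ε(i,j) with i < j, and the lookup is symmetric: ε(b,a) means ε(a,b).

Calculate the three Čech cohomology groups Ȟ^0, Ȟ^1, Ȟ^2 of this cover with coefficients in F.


Ȟ^0 ≅ 0,  Ȟ^1 ≅ Z/2,  Ȟ^2 ≅ Z

nerve of the cover:
  W12={q3,q16,q33} W13={q3,q9,q32,q34} W14={q9,q14,q31} W15={q14,q17,q21} W16={q16,q17,q18,q28} W23={q3,q25,q27} W24={q1,q11,q20} W25={q11,q23,q25} W26={q1,q13,q16} W34={q9,q12,q30} W35={q4,q6,q25} W36={q4,q12,q26} W45={q8,q11,q14} W46={q1,q10,q12} W56={q4,q5,q17}
  W123={q3} W126={q16} W134={q9} W145={q14} W156={q17} W235={q25} W245={q11} W246={q1} W346={q12} W356={q4}
C dims 6,15,10; δ0: rk 6, SNF 1^5·2; δ1: rk 9, SNF 1^9
Ȟ^0 = (6 − 6) − 0 = 0, so Ȟ^0 ≅ 0
Ȟ^1 = (15 − 9) − 6 = 0 plus torsion [2], so Ȟ^1 ≅ Z/2
Ȟ^2 = (10 − 0) − 9 = 1, so Ȟ^2 ≅ Z


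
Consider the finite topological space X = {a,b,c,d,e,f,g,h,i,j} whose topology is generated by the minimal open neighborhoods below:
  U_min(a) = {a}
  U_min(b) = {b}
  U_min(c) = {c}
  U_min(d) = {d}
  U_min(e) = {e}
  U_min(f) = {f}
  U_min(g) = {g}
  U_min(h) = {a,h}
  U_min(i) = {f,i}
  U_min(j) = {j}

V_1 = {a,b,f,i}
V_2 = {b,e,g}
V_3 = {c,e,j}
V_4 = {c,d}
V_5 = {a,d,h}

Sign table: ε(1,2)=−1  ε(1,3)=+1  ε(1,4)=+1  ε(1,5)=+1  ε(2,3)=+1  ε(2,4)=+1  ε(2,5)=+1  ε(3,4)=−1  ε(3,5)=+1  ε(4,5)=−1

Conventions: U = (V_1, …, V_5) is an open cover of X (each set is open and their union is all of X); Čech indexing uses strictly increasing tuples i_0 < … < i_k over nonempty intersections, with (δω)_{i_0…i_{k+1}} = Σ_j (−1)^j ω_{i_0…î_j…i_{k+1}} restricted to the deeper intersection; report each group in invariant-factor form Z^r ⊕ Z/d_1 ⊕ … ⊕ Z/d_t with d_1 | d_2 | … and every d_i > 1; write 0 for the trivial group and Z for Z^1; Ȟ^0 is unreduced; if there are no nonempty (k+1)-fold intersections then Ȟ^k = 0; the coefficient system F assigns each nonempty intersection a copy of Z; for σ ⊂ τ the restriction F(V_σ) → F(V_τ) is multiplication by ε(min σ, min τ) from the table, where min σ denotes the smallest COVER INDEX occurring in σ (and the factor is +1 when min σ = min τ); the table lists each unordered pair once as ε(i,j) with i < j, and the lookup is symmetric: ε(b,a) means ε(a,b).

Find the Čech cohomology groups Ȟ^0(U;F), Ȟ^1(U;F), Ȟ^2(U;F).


cover nerve:
  V12={b} V15={a} V23={e} V34={c} V45={d}
C dims 5,5; δ0: rk 5, SNF 1^4·2
Ȟ^0: (5−5)−0=0 ⇒ 0
Ȟ^1: (5−0)−5=0 plus torsion [2] ⇒ Z/2
Ȟ^2: (0−0)−0=0 ⇒ 0

Ȟ^0 ≅ 0,  Ȟ^1 ≅ Z/2,  Ȟ^2 ≅ 0


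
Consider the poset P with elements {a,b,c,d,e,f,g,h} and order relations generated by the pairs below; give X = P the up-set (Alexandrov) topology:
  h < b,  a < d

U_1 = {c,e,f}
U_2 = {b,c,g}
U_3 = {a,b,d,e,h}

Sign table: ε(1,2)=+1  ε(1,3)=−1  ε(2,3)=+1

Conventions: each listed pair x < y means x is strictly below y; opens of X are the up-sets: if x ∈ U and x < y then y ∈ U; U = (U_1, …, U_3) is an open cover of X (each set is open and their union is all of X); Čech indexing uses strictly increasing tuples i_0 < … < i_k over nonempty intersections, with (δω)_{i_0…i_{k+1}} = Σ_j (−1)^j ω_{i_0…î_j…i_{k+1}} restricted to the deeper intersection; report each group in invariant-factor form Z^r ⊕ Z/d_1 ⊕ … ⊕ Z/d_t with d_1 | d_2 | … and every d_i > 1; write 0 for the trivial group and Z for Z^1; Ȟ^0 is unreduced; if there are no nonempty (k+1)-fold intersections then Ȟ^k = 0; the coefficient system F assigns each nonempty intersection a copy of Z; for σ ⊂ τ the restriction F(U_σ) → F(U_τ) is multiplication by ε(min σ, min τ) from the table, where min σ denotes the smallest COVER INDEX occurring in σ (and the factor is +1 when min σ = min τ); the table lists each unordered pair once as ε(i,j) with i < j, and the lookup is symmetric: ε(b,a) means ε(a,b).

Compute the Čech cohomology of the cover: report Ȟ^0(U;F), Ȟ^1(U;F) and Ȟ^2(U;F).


Ȟ^0(U;F) ≅ 0, Ȟ^1(U;F) ≅ Z/2, Ȟ^2(U;F) ≅ 0

nonempty intersections:
  U12={c} U13={e} U23={b}
C dims 3,3; δ0: rk 3, SNF 1^2·2
Ȟ^0: (3−3)−0=0 ⇒ 0
Ȟ^1: (3−0)−3=0 plus torsion [2] ⇒ Z/2
Ȟ^2: (0−0)−0=0 ⇒ 0
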